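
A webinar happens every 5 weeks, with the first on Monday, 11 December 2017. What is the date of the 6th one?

The 6th occurrence is 5 intervals after the first: 5 × 35 = 175 days after 11 December 2017.
December has 31 days — 20 days to the end of December leaves 155.
January has 31 days (124 left).
February has 28 days (96 left).
March has 31 days (65 left).
April has 30 days (35 left).
May has 31 days (4 left).
4 days into June → 4 June 2018.

4 June 2018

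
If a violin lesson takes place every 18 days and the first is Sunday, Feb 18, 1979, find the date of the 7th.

Jun 6, 1979

The 7th occurrence is 6 intervals after the first: 6 × 18 = 108 days after Feb 18, 1979.
Feb has 28 days — 10 days to the end of Feb leaves 98.
Mar has 31 days (67 left).
Apr has 30 days (37 left).
May has 31 days (6 left).
6 days into Jun → Jun 6, 1979.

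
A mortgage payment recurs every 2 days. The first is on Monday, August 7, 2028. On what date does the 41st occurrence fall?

The 41st occurrence is 40 intervals after the first: 40 × 2 = 80 days after August 7, 2028.
August has 31 days — 24 days to the end of August leaves 56.
September has 30 days (26 left).
26 days into October → October 26, 2028.

October 26, 2028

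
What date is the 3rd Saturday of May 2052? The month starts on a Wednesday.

May 2052 begins on a Wednesday, so the first Saturday is May 4 (3 days later).
The 3rd Saturday is 2 weeks later: 4 + 14 = 18.

18 May 2052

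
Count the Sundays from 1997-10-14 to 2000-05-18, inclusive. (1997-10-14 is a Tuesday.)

1997-10-14 is a Tuesday; the first Sunday on or after it is 1997-10-19 (5 days later).
From 1997-10-19 to 2000-05-18: 73 + 365 + 365 + 139 = 942 days (rest of 1997, 1998, 1999, to 2000-05-18 in 2000).
942 ÷ 7 = 134 full weeks with remainder 4, so 134 more Sundays after the first → 135.

135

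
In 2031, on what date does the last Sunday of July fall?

July 2031 begins on a Tuesday, so the first Sunday is July 6 (5 days later).
July 2031 has 31 days. Adding weeks: 6, 13, 20, 27 — the last one ≤ 31 is the 27th.

27 July 2031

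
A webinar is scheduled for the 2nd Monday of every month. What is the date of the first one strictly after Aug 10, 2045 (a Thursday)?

Aug 2045 starts on a Tuesday; its first Monday is the 7th, so the 2nd Monday is the 14th — Aug 14, 2045.
Aug 14, 2045 is after Aug 10, 2045, so that is the next one.

Aug 14, 2045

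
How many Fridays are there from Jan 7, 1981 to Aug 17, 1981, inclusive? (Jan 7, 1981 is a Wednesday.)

32

Jan 7, 1981 is a Wednesday; the first Friday on or after it is Jan 9, 1981 (2 days later).
From Jan 9, 1981 to Aug 17, 1981: 22 + 28 + 31 + 30 + 31 + 30 + 31 + 17 = 220 days (rest of Jan, Feb, Mar, Apr, May, Jun, Jul, Aug).
220 ÷ 7 = 31 full weeks with remainder 3, so 31 more Fridays after the first → 32.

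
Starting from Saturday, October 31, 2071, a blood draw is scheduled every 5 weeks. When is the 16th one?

April 8, 2073

The 16th occurrence is 15 intervals after the first: 15 × 35 = 525 days after October 31, 2071.
October has 31 days — 0 days to the end of October leaves 525.
From end of October to end of 2071 is 61 days (464 left).
2072 has 366 days (98 left).
January has 31 days (67 left).
February has 28 days (39 left).
March has 31 days (8 left).
8 days into April → April 8, 2073.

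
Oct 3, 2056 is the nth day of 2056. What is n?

Days in months before Oct: 31 + 29 + 31 + 30 + 31 + 30 + 31 + 31 + 30 = 274.
Plus 3 days into Oct → day 277.

277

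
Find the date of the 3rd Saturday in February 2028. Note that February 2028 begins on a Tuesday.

19 February 2028

February 2028 begins on a Tuesday, so the first Saturday is February 5 (4 days later).
The 3rd Saturday is 2 weeks later: 5 + 14 = 19.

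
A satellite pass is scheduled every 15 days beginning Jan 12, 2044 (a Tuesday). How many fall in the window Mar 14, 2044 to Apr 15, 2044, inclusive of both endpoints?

2

Occurrences land 15·i days after Jan 12, 2044 for i = 0, 1, 2, …
Mar 14, 2044 is 62 days after the start; 62 ÷ 15 = 4 remainder 2; since the remainder is 2, round up to i = 5. First occurrence in the window: #6 on Mar 27, 2044 (5×15 = 75 days in).
Apr 15, 2044 is 94 days after the start; 94 ÷ 15 = 6 remainder 4. Last occurrence in the window: #7 on Apr 11, 2044.
Occurrences #6 through #7: 2 in total.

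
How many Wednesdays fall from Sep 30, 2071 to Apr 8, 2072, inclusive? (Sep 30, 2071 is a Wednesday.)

28

Sep 30, 2071 is a Wednesday; the first Wednesday on or after it is Sep 30, 2071.
From Sep 30, 2071 to Apr 8, 2072: 0 + 31 + 30 + 31 + 31 + 29 + 31 + 8 = 191 days (rest of Sep, Oct, Nov, Dec, Jan, Feb, Mar, Apr).
191 ÷ 7 = 27 full weeks with remainder 2, so 27 more Wednesdays after the first → 28.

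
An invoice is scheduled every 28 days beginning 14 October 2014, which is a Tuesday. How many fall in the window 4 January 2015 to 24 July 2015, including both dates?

8

Occurrences land 28·i days after 14 October 2014 for i = 0, 1, 2, …
4 January 2015 is 82 days after the start; 82 ÷ 28 = 2 remainder 26; since the remainder is 26, round up to i = 3. First occurrence in the window: #4 on 6 January 2015 (3×28 = 84 days in).
24 July 2015 is 283 days after the start; 283 ÷ 28 = 10 remainder 3. Last occurrence in the window: #11 on 21 July 2015.
Occurrences #4 through #11: 8 in total.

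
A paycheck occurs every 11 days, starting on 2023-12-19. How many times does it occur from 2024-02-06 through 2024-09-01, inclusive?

Occurrences land 11·i days after 2023-12-19 for i = 0, 1, 2, …
2024-02-06 is 49 days after the start; 49 ÷ 11 = 4 remainder 5; since the remainder is 5, round up to i = 5. First occurrence in the window: #6 on 2024-02-12 (5×11 = 55 days in).
2024-09-01 is 257 days after the start; 257 ÷ 11 = 23 remainder 4. Last occurrence in the window: #24 on 2024-08-28.
Occurrences #6 through #24: 19 in total.

19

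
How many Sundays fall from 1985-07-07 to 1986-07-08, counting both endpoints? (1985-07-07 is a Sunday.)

1985-07-07 is a Sunday; the first Sunday on or after it is 1985-07-07.
From 1985-07-07 to 1986-07-08: 177 + 189 = 366 days (rest of 1985, to 1986-07-08 in 1986).
366 ÷ 7 = 52 full weeks with remainder 2, so 52 more Sundays after the first → 53.

53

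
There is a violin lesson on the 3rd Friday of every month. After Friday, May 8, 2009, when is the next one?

May 2009 starts on a Friday; its first Friday is the 1st, so the 3rd Friday is the 15th — May 15, 2009.
May 15, 2009 is after May 8, 2009, so that is the next one.

May 15, 2009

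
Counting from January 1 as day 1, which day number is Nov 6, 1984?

311

Days in months before Nov: 31 + 29 + 31 + 30 + 31 + 30 + 31 + 31 + 30 + 31 = 305.
Plus 6 days into Nov → day 311.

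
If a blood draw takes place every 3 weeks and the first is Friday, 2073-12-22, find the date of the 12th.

2074-08-10

The 12th occurrence is 11 intervals after the first: 11 × 21 = 231 days after 2073-12-22.
December has 31 days — 9 days to the end of December leaves 222.
January has 31 days (191 left).
February has 28 days (163 left).
March has 31 days (132 left).
April has 30 days (102 left).
May has 31 days (71 left).
June has 30 days (41 left).
July has 31 days (10 left).
10 days into August → 2074-08-10.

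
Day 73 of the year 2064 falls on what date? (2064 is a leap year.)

13 March 2064

January has 31 days (73 − 31 = 42 remain).
February has 29 days (42 − 29 = 13 remain).
13 into March → March 13.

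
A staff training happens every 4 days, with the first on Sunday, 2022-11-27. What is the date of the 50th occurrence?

2023-06-11

The 50th occurrence is 49 intervals after the first: 49 × 4 = 196 days after 2022-11-27.
November has 30 days — 3 days to the end of November leaves 193.
December has 31 days (162 left).
January has 31 days (131 left).
February has 28 days (103 left).
March has 31 days (72 left).
April has 30 days (42 left).
May has 31 days (11 left).
11 days into June → 2023-06-11.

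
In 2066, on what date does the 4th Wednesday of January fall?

The first Wednesday of January 2066 is January 6.
The 4th Wednesday is 3 weeks later: 6 + 21 = 27.

January 27, 2066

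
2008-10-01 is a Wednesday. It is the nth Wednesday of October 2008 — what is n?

Day 1 falls in week ⌈1/7⌉ of the month.
Days 1–7 hold the 1st Wednesday, 8–14 the 2nd, 15–21 the 3rd, 22–28 the 4th, 29–31 the 5th.
1 is in the range for the 1st.

1st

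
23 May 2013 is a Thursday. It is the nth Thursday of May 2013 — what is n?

4th

Day 23 falls in week ⌈23/7⌉ of the month.
Days 1–7 hold the 1st Thursday, 8–14 the 2nd, 15–21 the 3rd, 22–28 the 4th, 29–31 the 5th.
23 is in the range for the 4th.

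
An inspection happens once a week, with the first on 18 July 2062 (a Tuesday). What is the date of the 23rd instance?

The 23rd occurrence is 22 intervals after the first: 22 × 7 = 154 days after 18 July 2062.
July has 31 days — 13 days to the end of July leaves 141.
August has 31 days (110 left).
September has 30 days (80 left).
October has 31 days (49 left).
November has 30 days (19 left).
19 days into December → 19 December 2062.

19 December 2062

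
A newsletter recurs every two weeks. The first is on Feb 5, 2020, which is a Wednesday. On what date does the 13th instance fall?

Jul 22, 2020

The 13th occurrence is 12 intervals after the first: 12 × 14 = 168 days after Feb 5, 2020.
Feb has 29 days — 24 days to the end of Feb leaves 144.
Mar has 31 days (113 left).
Apr has 30 days (83 left).
May has 31 days (52 left).
Jun has 30 days (22 left).
22 days into Jul → Jul 22, 2020.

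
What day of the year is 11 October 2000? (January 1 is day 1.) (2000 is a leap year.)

Days in months before October: 31 + 29 + 31 + 30 + 31 + 30 + 31 + 31 + 30 = 274.
Plus 11 days into October → day 285.

285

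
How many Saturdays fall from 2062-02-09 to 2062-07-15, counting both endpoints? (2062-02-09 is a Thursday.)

2062-02-09 is a Thursday; the first Saturday on or after it is 2062-02-11 (2 days later).
From 2062-02-11 to 2062-07-15: 17 + 31 + 30 + 31 + 30 + 15 = 154 days (rest of February, March, April, May, June, July).
154 ÷ 7 = 22 full weeks with remainder 0, so 22 more Saturdays after the first → 23.

23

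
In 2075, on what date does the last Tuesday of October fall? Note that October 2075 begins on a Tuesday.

2075-10-29

October 2075 begins on a Tuesday, so the first Tuesday is October 1.
October 2075 has 31 days. Adding weeks: 1, 8, 15, 22, 29 — the last one ≤ 31 is the 29th.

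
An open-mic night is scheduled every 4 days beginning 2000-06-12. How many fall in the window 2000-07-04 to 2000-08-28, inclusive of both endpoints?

Occurrences land 4·i days after 2000-06-12 for i = 0, 1, 2, …
2000-07-04 is 22 days after the start; 22 ÷ 4 = 5 remainder 2; since the remainder is 2, round up to i = 6. First occurrence in the window: #7 on 2000-07-06 (6×4 = 24 days in).
2000-08-28 is 77 days after the start; 77 ÷ 4 = 19 remainder 1. Last occurrence in the window: #20 on 2000-08-27.
Occurrences #7 through #20: 14 in total.

14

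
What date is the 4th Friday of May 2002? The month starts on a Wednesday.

May 24, 2002

May 2002 begins on a Wednesday, so the first Friday is May 3 (2 days later).
The 4th Friday is 3 weeks later: 3 + 21 = 24.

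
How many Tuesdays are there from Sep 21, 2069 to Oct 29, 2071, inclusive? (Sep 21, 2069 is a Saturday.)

Sep 21, 2069 is a Saturday; the first Tuesday on or after it is Sep 24, 2069 (3 days later).
From Sep 24, 2069 to Oct 29, 2071: 98 + 365 + 302 = 765 days (rest of 2069, 2070, to Oct 29, 2071 in 2071).
765 ÷ 7 = 109 full weeks with remainder 2, so 109 more Tuesdays after the first → 110.

110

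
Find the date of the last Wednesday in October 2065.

The first Wednesday of October 2065 is October 7.
October 2065 has 31 days. Adding weeks: 7, 14, 21, 28 — the last one ≤ 31 is the 28th.

October 28, 2065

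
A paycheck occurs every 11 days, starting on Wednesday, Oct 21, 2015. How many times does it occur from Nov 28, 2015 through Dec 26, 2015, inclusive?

3

Occurrences land 11·i days after Oct 21, 2015 for i = 0, 1, 2, …
Nov 28, 2015 is 38 days after the start; 38 ÷ 11 = 3 remainder 5; since the remainder is 5, round up to i = 4. First occurrence in the window: #5 on Dec 4, 2015 (4×11 = 44 days in).
Dec 26, 2015 is 66 days after the start; 66 ÷ 11 = 6 remainder 0. Last occurrence in the window: #7 on Dec 26, 2015.
Occurrences #5 through #7: 3 in total.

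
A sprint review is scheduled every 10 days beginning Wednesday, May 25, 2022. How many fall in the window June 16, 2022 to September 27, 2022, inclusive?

Occurrences land 10·i days after May 25, 2022 for i = 0, 1, 2, …
June 16, 2022 is 22 days after the start; 22 ÷ 10 = 2 remainder 2; since the remainder is 2, round up to i = 3. First occurrence in the window: #4 on June 24, 2022 (3×10 = 30 days in).
September 27, 2022 is 125 days after the start; 125 ÷ 10 = 12 remainder 5. Last occurrence in the window: #13 on September 22, 2022.
Occurrences #4 through #13: 10 in total.

10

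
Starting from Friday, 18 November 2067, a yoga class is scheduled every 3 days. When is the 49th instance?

10 April 2068

The 49th occurrence is 48 intervals after the first: 48 × 3 = 144 days after 18 November 2067.
November has 30 days — 12 days to the end of November leaves 132.
December has 31 days (101 left).
January has 31 days (70 left).
February has 29 days (41 left).
March has 31 days (10 left).
10 days into April → 10 April 2068.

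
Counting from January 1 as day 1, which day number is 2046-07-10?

Days in months before July: 31 + 28 + 31 + 30 + 31 + 30 = 181.
Plus 10 days into July → day 191.

191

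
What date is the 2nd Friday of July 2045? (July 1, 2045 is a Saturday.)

July 2045 begins on a Saturday, so the first Friday is July 7 (6 days later).
The 2nd Friday is 1 weeks later: 7 + 7 = 14.

14 July 2045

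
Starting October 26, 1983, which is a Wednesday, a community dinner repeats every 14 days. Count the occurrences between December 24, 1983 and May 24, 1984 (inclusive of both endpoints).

11

Occurrences land 14·i days after October 26, 1983 for i = 0, 1, 2, …
December 24, 1983 is 59 days after the start; 59 ÷ 14 = 4 remainder 3; since the remainder is 3, round up to i = 5. First occurrence in the window: #6 on January 4, 1984 (5×14 = 70 days in).
May 24, 1984 is 211 days after the start; 211 ÷ 14 = 15 remainder 1. Last occurrence in the window: #16 on May 23, 1984.
Occurrences #6 through #16: 11 in total.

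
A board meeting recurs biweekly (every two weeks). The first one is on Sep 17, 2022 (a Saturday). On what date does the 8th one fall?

Dec 24, 2022

The 8th occurrence is 7 intervals after the first: 7 × 14 = 98 days after Sep 17, 2022.
Sep has 30 days — 13 days to the end of Sep leaves 85.
Oct has 31 days (54 left).
Nov has 30 days (24 left).
24 days into Dec → Dec 24, 2022.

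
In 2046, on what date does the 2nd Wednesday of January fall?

January 2046 begins on a Monday, so the first Wednesday is January 3 (2 days later).
The 2nd Wednesday is 1 weeks later: 3 + 7 = 10.

January 10, 2046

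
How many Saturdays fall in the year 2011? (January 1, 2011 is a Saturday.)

53

January 1, 2011 is a Saturday; the first Saturday on or after it is January 1, 2011.
From January 1, 2011 to December 31, 2011: 30 + 28 + 31 + 30 + 31 + 30 + 31 + 31 + 30 + 31 + 30 + 31 = 364 days (rest of January, February, March, April, May, June, July, August, September, October, November, December).
364 ÷ 7 = 52 full weeks with remainder 0, so 52 more Saturdays after the first → 53.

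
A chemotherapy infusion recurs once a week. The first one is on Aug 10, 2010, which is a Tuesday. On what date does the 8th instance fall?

The 8th occurrence is 7 intervals after the first: 7 × 7 = 49 days after Aug 10, 2010.
Aug has 31 days — 21 days to the end of Aug leaves 28.
28 days into Sep → Sep 28, 2010.

Sep 28, 2010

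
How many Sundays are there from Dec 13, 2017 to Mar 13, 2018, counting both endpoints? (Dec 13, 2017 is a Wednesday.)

13

Dec 13, 2017 is a Wednesday; the first Sunday on or after it is Dec 17, 2017 (4 days later).
From Dec 17, 2017 to Mar 13, 2018: 14 + 31 + 28 + 13 = 86 days (rest of Dec, Jan, Feb, Mar).
86 ÷ 7 = 12 full weeks with remainder 2, so 12 more Sundays after the first → 13.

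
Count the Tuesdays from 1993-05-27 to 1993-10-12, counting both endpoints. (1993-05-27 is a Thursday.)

20

1993-05-27 is a Thursday; the first Tuesday on or after it is 1993-06-01 (5 days later).
From 1993-06-01 to 1993-10-12: 29 + 31 + 31 + 30 + 12 = 133 days (rest of June, July, August, September, October).
133 ÷ 7 = 19 full weeks with remainder 0, so 19 more Tuesdays after the first → 20.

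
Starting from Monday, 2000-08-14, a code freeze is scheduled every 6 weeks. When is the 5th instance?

The 5th occurrence is 4 intervals after the first: 4 × 42 = 168 days after 2000-08-14.
August has 31 days — 17 days to the end of August leaves 151.
September has 30 days (121 left).
October has 31 days (90 left).
November has 30 days (60 left).
December has 31 days (29 left).
29 days into January → 2001-01-29.

2001-01-29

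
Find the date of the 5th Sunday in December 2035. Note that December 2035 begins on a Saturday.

December 2035 begins on a Saturday, so the first Sunday is December 2 (1 day later).
The 5th Sunday is 4 weeks later: 2 + 28 = 30.

2035-12-30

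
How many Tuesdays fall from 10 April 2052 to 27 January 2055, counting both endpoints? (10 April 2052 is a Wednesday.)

10 April 2052 is a Wednesday; the first Tuesday on or after it is 16 April 2052 (6 days later).
From 16 April 2052 to 27 January 2055: 259 + 365 + 365 + 27 = 1016 days (rest of 2052, 2053, 2054, to 27 January 2055 in 2055).
1016 ÷ 7 = 145 full weeks with remainder 1, so 145 more Tuesdays after the first → 146.

146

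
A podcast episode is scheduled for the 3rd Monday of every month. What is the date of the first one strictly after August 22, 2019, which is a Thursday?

September 16, 2019

August 2019 starts on a Thursday; its first Monday is the 5th, so the 3rd Monday is the 19th — August 19, 2019.
That is not after August 22, 2019, so look at September 2019.
September 2019 starts on a Sunday; its first Monday is the 2nd, so the 3rd Monday is the 16th — September 16, 2019.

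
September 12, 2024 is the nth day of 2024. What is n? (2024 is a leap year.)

256

Days in months before September: 31 + 29 + 31 + 30 + 31 + 30 + 31 + 31 = 244.
Plus 12 days into September → day 256.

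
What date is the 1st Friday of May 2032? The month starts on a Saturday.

May 2032 begins on a Saturday, so the first Friday is May 7 (6 days later).

7 May 2032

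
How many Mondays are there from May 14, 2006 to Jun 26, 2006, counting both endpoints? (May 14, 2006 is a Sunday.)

7

May 14, 2006 is a Sunday; the first Monday on or after it is May 15, 2006 (1 day later).
From May 15, 2006 to Jun 26, 2006: 16 + 26 = 42 days (rest of May, Jun).
42 ÷ 7 = 6 full weeks with remainder 0, so 6 more Mondays after the first → 7.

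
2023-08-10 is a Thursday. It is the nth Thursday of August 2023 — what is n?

2nd

Day 10 falls in week ⌈10/7⌉ of the month.
Days 1–7 hold the 1st Thursday, 8–14 the 2nd, 15–21 the 3rd, 22–28 the 4th, 29–31 the 5th.
10 is in the range for the 2nd.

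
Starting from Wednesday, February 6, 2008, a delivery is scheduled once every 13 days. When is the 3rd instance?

The 3rd occurrence is 2 intervals after the first: 2 × 13 = 26 days after February 6, 2008.
February has 29 days — 23 days to the end of February leaves 3.
3 days into March → March 3, 2008.

March 3, 2008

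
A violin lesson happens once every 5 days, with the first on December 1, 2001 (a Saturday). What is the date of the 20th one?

March 6, 2002

The 20th occurrence is 19 intervals after the first: 19 × 5 = 95 days after December 1, 2001.
December has 31 days — 30 days to the end of December leaves 65.
January has 31 days (34 left).
February has 28 days (6 left).
6 days into March → March 6, 2002.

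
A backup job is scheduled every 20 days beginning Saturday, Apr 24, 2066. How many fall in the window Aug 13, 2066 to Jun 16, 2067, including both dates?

Occurrences land 20·i days after Apr 24, 2066 for i = 0, 1, 2, …
Aug 13, 2066 is 111 days after the start; 111 ÷ 20 = 5 remainder 11; since the remainder is 11, round up to i = 6. First occurrence in the window: #7 on Aug 22, 2066 (6×20 = 120 days in).
Jun 16, 2067 is 418 days after the start; 418 ÷ 20 = 20 remainder 18. Last occurrence in the window: #21 on May 29, 2067.
Occurrences #7 through #21: 15 in total.

15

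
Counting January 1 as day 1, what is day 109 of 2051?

Apr 19, 2051

Jan has 31 days (109 − 31 = 78 remain).
Feb has 28 days (78 − 28 = 50 remain).
Mar has 31 days (50 − 31 = 19 remain).
19 into Apr → Apr 19.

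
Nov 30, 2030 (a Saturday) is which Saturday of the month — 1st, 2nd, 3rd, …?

5th

Day 30 falls in week ⌈30/7⌉ of the month.
Days 1–7 hold the 1st Saturday, 8–14 the 2nd, 15–21 the 3rd, 22–28 the 4th, 29–31 the 5th.
30 is in the range for the 5th.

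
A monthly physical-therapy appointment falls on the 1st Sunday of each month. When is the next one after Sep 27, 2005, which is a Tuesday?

Sep 2005 starts on a Thursday, so its 1st Sunday is Sep 4, 2005 (3 days in).
That is not after Sep 27, 2005, so look at Oct 2005.
Oct 2005 starts on a Saturday, so its 1st Sunday is Oct 2, 2005 (1 day in).

Oct 2, 2005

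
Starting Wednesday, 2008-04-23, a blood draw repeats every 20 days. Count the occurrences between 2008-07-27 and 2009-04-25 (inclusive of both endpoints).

14

Occurrences land 20·i days after 2008-04-23 for i = 0, 1, 2, …
2008-07-27 is 95 days after the start; 95 ÷ 20 = 4 remainder 15; since the remainder is 15, round up to i = 5. First occurrence in the window: #6 on 2008-08-01 (5×20 = 100 days in).
2009-04-25 is 367 days after the start; 367 ÷ 20 = 18 remainder 7. Last occurrence in the window: #19 on 2009-04-18.
Occurrences #6 through #19: 14 in total.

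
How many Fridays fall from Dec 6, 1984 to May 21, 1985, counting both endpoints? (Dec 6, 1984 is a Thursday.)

Dec 6, 1984 is a Thursday; the first Friday on or after it is Dec 7, 1984 (1 day later).
From Dec 7, 1984 to May 21, 1985: 24 + 31 + 28 + 31 + 30 + 21 = 165 days (rest of Dec, Jan, Feb, Mar, Apr, May).
165 ÷ 7 = 23 full weeks with remainder 4, so 23 more Fridays after the first → 24.

24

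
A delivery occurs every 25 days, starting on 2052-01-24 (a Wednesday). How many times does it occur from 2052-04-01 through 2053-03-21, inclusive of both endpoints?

14

Occurrences land 25·i days after 2052-01-24 for i = 0, 1, 2, …
2052-04-01 is 68 days after the start; 68 ÷ 25 = 2 remainder 18; since the remainder is 18, round up to i = 3. First occurrence in the window: #4 on 2052-04-08 (3×25 = 75 days in).
2053-03-21 is 422 days after the start; 422 ÷ 25 = 16 remainder 22. Last occurrence in the window: #17 on 2053-02-27.
Occurrences #4 through #17: 14 in total.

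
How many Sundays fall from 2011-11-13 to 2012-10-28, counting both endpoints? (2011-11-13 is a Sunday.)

51

2011-11-13 is a Sunday; the first Sunday on or after it is 2011-11-13.
From 2011-11-13 to 2012-10-28: 48 + 302 = 350 days (rest of 2011, to 2012-10-28 in 2012).
350 ÷ 7 = 50 full weeks with remainder 0, so 50 more Sundays after the first → 51.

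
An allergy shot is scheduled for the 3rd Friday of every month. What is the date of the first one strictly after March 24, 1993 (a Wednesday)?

April 16, 1993

March 1993 starts on a Monday; its first Friday is the 5th, so the 3rd Friday is the 19th — March 19, 1993.
That is not after March 24, 1993, so look at April 1993.
April 1993 starts on a Thursday; its first Friday is the 2nd, so the 3rd Friday is the 16th — April 16, 1993.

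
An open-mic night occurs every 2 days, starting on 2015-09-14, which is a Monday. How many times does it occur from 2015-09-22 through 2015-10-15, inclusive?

12

Occurrences land 2·i days after 2015-09-14 for i = 0, 1, 2, …
2015-09-22 is 8 days after the start; 8 ÷ 2 = 4 remainder 0. First occurrence in the window: #5 on 2015-09-22 (4×2 = 8 days in).
2015-10-15 is 31 days after the start; 31 ÷ 2 = 15 remainder 1. Last occurrence in the window: #16 on 2015-10-14.
Occurrences #5 through #16: 12 in total.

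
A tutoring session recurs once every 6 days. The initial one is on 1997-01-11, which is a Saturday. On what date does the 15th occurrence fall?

The 15th occurrence is 14 intervals after the first: 14 × 6 = 84 days after 1997-01-11.
January has 31 days — 20 days to the end of January leaves 64.
February has 28 days (36 left).
March has 31 days (5 left).
5 days into April → 1997-04-05.

1997-04-05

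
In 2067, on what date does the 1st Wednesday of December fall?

December 2067 begins on a Thursday, so the first Wednesday is December 7 (6 days later).

December 7, 2067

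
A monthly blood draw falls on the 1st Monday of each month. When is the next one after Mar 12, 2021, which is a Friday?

Apr 5, 2021

Mar 2021 starts on a Monday, so its 1st Monday is Mar 1, 2021.
That is not after Mar 12, 2021, so look at Apr 2021.
Apr 2021 starts on a Thursday, so its 1st Monday is Apr 5, 2021 (4 days in).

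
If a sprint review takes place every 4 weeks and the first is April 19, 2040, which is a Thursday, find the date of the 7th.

October 4, 2040

The 7th occurrence is 6 intervals after the first: 6 × 28 = 168 days after April 19, 2040.
April has 30 days — 11 days to the end of April leaves 157.
May has 31 days (126 left).
June has 30 days (96 left).
July has 31 days (65 left).
August has 31 days (34 left).
September has 30 days (4 left).
4 days into October → October 4, 2040.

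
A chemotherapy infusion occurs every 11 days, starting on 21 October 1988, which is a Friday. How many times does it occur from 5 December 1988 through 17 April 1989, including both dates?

Occurrences land 11·i days after 21 October 1988 for i = 0, 1, 2, …
5 December 1988 is 45 days after the start; 45 ÷ 11 = 4 remainder 1; since the remainder is 1, round up to i = 5. First occurrence in the window: #6 on 15 December 1988 (5×11 = 55 days in).
17 April 1989 is 178 days after the start; 178 ÷ 11 = 16 remainder 2. Last occurrence in the window: #17 on 15 April 1989.
Occurrences #6 through #17: 12 in total.

12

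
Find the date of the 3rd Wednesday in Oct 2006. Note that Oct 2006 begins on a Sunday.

Oct 18, 2006

Oct 2006 begins on a Sunday, so the first Wednesday is Oct 4 (3 days later).
The 3rd Wednesday is 2 weeks later: 4 + 14 = 18.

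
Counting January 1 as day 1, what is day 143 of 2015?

May 23, 2015

January has 31 days (143 − 31 = 112 remain).
February has 28 days (112 − 28 = 84 remain).
March has 31 days (84 − 31 = 53 remain).
April has 30 days (53 − 30 = 23 remain).
23 into May → May 23.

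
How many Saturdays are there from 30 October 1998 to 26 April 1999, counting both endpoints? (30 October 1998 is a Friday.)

26

30 October 1998 is a Friday; the first Saturday on or after it is 31 October 1998 (1 day later).
From 31 October 1998 to 26 April 1999: 0 + 30 + 31 + 31 + 28 + 31 + 26 = 177 days (rest of October, November, December, January, February, March, April).
177 ÷ 7 = 25 full weeks with remainder 2, so 25 more Saturdays after the first → 26.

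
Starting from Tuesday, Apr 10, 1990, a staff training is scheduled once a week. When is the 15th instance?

Jul 17, 1990

The 15th occurrence is 14 intervals after the first: 14 × 7 = 98 days after Apr 10, 1990.
Apr has 30 days — 20 days to the end of Apr leaves 78.
May has 31 days (47 left).
Jun has 30 days (17 left).
17 days into Jul → Jul 17, 1990.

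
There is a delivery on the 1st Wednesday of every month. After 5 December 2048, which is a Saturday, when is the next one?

6 January 2049

December 2048 starts on a Tuesday, so its 1st Wednesday is 2 December 2048 (1 day in).
That is not after 5 December 2048, so look at January 2049.
January 2049 starts on a Friday, so its 1st Wednesday is 6 January 2049 (5 days in).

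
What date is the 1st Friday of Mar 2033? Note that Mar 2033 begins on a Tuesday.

Mar 2033 begins on a Tuesday, so the first Friday is Mar 4 (3 days later).

Mar 4, 2033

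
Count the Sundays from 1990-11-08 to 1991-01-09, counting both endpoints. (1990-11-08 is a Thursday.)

1990-11-08 is a Thursday; the first Sunday on or after it is 1990-11-11 (3 days later).
From 1990-11-11 to 1991-01-09: 19 + 31 + 9 = 59 days (rest of November, December, January).
59 ÷ 7 = 8 full weeks with remainder 3, so 8 more Sundays after the first → 9.

9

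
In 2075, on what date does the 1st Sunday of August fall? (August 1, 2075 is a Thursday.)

August 2075 begins on a Thursday, so the first Sunday is August 4 (3 days later).

4 August 2075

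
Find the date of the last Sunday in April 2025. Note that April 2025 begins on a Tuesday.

April 27, 2025

April 2025 begins on a Tuesday, so the first Sunday is April 6 (5 days later).
April 2025 has 30 days. Adding weeks: 6, 13, 20, 27 — the last one ≤ 30 is the 27th.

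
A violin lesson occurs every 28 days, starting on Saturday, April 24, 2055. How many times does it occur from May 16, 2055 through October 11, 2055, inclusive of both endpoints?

Occurrences land 28·i days after April 24, 2055 for i = 0, 1, 2, …
May 16, 2055 is 22 days after the start; 22 ÷ 28 = 0 remainder 22; since the remainder is 22, round up to i = 1. First occurrence in the window: #2 on May 22, 2055 (1×28 = 28 days in).
October 11, 2055 is 170 days after the start; 170 ÷ 28 = 6 remainder 2. Last occurrence in the window: #7 on October 9, 2055.
Occurrences #2 through #7: 6 in total.

6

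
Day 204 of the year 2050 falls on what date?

Jan has 31 days (204 − 31 = 173 remain).
Feb has 28 days (173 − 28 = 145 remain).
Mar has 31 days (145 − 31 = 114 remain).
Apr has 30 days (114 − 30 = 84 remain).
May has 31 days (84 − 31 = 53 remain).
Jun has 30 days (53 − 30 = 23 remain).
23 into Jul → Jul 23.

Jul 23, 2050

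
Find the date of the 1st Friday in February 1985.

February 1, 1985

February 1985 begins on a Friday, so the first Friday is February 1.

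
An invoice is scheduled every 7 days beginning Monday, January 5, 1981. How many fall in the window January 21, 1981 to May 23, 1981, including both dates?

17

Occurrences land 7·i days after January 5, 1981 for i = 0, 1, 2, …
January 21, 1981 is 16 days after the start; 16 ÷ 7 = 2 remainder 2; since the remainder is 2, round up to i = 3. First occurrence in the window: #4 on January 26, 1981 (3×7 = 21 days in).
May 23, 1981 is 138 days after the start; 138 ÷ 7 = 19 remainder 5. Last occurrence in the window: #20 on May 18, 1981.
Occurrences #4 through #20: 17 in total.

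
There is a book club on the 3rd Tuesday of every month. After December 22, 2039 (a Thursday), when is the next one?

January 17, 2040

December 2039 starts on a Thursday; its first Tuesday is the 6th, so the 3rd Tuesday is the 20th — December 20, 2039.
That is not after December 22, 2039, so look at January 2040.
January 2040 starts on a Sunday; its first Tuesday is the 3rd, so the 3rd Tuesday is the 17th — January 17, 2040.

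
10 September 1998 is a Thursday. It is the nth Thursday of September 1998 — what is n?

Day 10 falls in week ⌈10/7⌉ of the month.
Days 1–7 hold the 1st Thursday, 8–14 the 2nd, 15–21 the 3rd, 22–28 the 4th, 29–31 the 5th.
10 is in the range for the 2nd.

2nd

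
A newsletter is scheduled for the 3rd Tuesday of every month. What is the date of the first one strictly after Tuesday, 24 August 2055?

August 2055 starts on a Sunday; its first Tuesday is the 3rd, so the 3rd Tuesday is the 17th — 17 August 2055.
That is not after 24 August 2055, so look at September 2055.
September 2055 starts on a Wednesday; its first Tuesday is the 7th, so the 3rd Tuesday is the 21st — 21 September 2055.

21 September 2055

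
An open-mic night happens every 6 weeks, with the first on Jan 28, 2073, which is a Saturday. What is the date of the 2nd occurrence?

Mar 11, 2073

The 2nd occurrence is 1 interval after the first: 1 × 42 = 42 days after Jan 28, 2073.
Jan has 31 days — 3 days to the end of Jan leaves 39.
Feb has 28 days (11 left).
11 days into Mar → Mar 11, 2073.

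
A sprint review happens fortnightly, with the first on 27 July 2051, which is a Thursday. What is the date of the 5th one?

21 September 2051

The 5th occurrence is 4 intervals after the first: 4 × 14 = 56 days after 27 July 2051.
July has 31 days — 4 days to the end of July leaves 52.
August has 31 days (21 left).
21 days into September → 21 September 2051.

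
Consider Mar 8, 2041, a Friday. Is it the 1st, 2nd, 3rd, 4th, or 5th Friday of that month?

Day 8 falls in week ⌈8/7⌉ of the month.
Days 1–7 hold the 1st Friday, 8–14 the 2nd, 15–21 the 3rd, 22–28 the 4th, 29–31 the 5th.
8 is in the range for the 2nd.

2nd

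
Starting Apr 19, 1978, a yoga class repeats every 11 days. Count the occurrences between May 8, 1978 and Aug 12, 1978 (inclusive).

Occurrences land 11·i days after Apr 19, 1978 for i = 0, 1, 2, …
May 8, 1978 is 19 days after the start; 19 ÷ 11 = 1 remainder 8; since the remainder is 8, round up to i = 2. First occurrence in the window: #3 on May 11, 1978 (2×11 = 22 days in).
Aug 12, 1978 is 115 days after the start; 115 ÷ 11 = 10 remainder 5. Last occurrence in the window: #11 on Aug 7, 1978.
Occurrences #3 through #11: 9 in total.

9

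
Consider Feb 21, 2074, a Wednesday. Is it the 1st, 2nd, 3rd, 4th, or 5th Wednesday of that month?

Day 21 falls in week ⌈21/7⌉ of the month.
Days 1–7 hold the 1st Wednesday, 8–14 the 2nd, 15–21 the 3rd, 22–28 the 4th, 29–31 the 5th.
21 is in the range for the 3rd.

3rd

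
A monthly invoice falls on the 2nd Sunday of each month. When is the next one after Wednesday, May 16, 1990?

May 1990 starts on a Tuesday; its first Sunday is the 6th, so the 2nd Sunday is the 13th — May 13, 1990.
That is not after May 16, 1990, so look at Jun 1990.
Jun 1990 starts on a Friday; its first Sunday is the 3rd, so the 2nd Sunday is the 10th — Jun 10, 1990.

Jun 10, 1990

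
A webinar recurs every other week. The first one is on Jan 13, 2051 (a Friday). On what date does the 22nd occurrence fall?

The 22nd occurrence is 21 intervals after the first: 21 × 14 = 294 days after Jan 13, 2051.
Jan has 31 days — 18 days to the end of Jan leaves 276.
Feb has 28 days (248 left).
Mar has 31 days (217 left).
Apr has 30 days (187 left).
May has 31 days (156 left).
Jun has 30 days (126 left).
Jul has 31 days (95 left).
Aug has 31 days (64 left).
Sep has 30 days (34 left).
Oct has 31 days (3 left).
3 days into Nov → Nov 3, 2051.

Nov 3, 2051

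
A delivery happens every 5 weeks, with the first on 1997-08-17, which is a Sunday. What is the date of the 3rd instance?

1997-10-26

The 3rd occurrence is 2 intervals after the first: 2 × 35 = 70 days after 1997-08-17.
August has 31 days — 14 days to the end of August leaves 56.
September has 30 days (26 left).
26 days into October → 1997-10-26.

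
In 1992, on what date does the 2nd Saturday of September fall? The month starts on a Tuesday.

12 September 1992

September 1992 begins on a Tuesday, so the first Saturday is September 5 (4 days later).
The 2nd Saturday is 1 weeks later: 5 + 7 = 12.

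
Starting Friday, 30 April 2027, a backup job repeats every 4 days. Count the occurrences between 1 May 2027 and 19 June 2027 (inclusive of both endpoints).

12

Occurrences land 4·i days after 30 April 2027 for i = 0, 1, 2, …
1 May 2027 is 1 day after the start; 1 ÷ 4 = 0 remainder 1; since the remainder is 1, round up to i = 1. First occurrence in the window: #2 on 4 May 2027 (1×4 = 4 days in).
19 June 2027 is 50 days after the start; 50 ÷ 4 = 12 remainder 2. Last occurrence in the window: #13 on 17 June 2027.
Occurrences #2 through #13: 12 in total.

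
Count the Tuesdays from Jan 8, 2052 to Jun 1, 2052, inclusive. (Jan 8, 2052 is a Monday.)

21

Jan 8, 2052 is a Monday; the first Tuesday on or after it is Jan 9, 2052 (1 day later).
From Jan 9, 2052 to Jun 1, 2052: 22 + 29 + 31 + 30 + 31 + 1 = 144 days (rest of Jan, Feb, Mar, Apr, May, Jun).
144 ÷ 7 = 20 full weeks with remainder 4, so 20 more Tuesdays after the first → 21.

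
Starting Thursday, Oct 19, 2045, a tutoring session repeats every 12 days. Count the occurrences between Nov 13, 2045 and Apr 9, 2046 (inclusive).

Occurrences land 12·i days after Oct 19, 2045 for i = 0, 1, 2, …
Nov 13, 2045 is 25 days after the start; 25 ÷ 12 = 2 remainder 1; since the remainder is 1, round up to i = 3. First occurrence in the window: #4 on Nov 24, 2045 (3×12 = 36 days in).
Apr 9, 2046 is 172 days after the start; 172 ÷ 12 = 14 remainder 4. Last occurrence in the window: #15 on Apr 5, 2046.
Occurrences #4 through #15: 12 in total.

12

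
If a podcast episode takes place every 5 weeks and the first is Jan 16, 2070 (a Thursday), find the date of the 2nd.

The 2nd occurrence is 1 interval after the first: 1 × 35 = 35 days after Jan 16, 2070.
Jan has 31 days — 15 days to the end of Jan leaves 20.
20 days into Feb → Feb 20, 2070.

Feb 20, 2070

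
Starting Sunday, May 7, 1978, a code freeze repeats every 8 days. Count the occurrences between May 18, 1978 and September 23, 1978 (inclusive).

Occurrences land 8·i days after May 7, 1978 for i = 0, 1, 2, …
May 18, 1978 is 11 days after the start; 11 ÷ 8 = 1 remainder 3; since the remainder is 3, round up to i = 2. First occurrence in the window: #3 on May 23, 1978 (2×8 = 16 days in).
September 23, 1978 is 139 days after the start; 139 ÷ 8 = 17 remainder 3. Last occurrence in the window: #18 on September 20, 1978.
Occurrences #3 through #18: 16 in total.

16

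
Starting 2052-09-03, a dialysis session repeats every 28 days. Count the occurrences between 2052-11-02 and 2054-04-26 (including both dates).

Occurrences land 28·i days after 2052-09-03 for i = 0, 1, 2, …
2052-11-02 is 60 days after the start; 60 ÷ 28 = 2 remainder 4; since the remainder is 4, round up to i = 3. First occurrence in the window: #4 on 2052-11-26 (3×28 = 84 days in).
2054-04-26 is 600 days after the start; 600 ÷ 28 = 21 remainder 12. Last occurrence in the window: #22 on 2054-04-14.
Occurrences #4 through #22: 19 in total.

19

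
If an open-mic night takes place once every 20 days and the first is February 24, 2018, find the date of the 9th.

The 9th occurrence is 8 intervals after the first: 8 × 20 = 160 days after February 24, 2018.
February has 28 days — 4 days to the end of February leaves 156.
March has 31 days (125 left).
April has 30 days (95 left).
May has 31 days (64 left).
June has 30 days (34 left).
July has 31 days (3 left).
3 days into August → August 3, 2018.

August 3, 2018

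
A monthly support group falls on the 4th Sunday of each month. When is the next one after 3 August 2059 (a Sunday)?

24 August 2059

August 2059 starts on a Friday; its first Sunday is the 3rd, so the 4th Sunday is the 24th — 24 August 2059.
24 August 2059 is after 3 August 2059, so that is the next one.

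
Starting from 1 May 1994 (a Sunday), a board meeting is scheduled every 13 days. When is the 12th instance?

21 September 1994

The 12th occurrence is 11 intervals after the first: 11 × 13 = 143 days after 1 May 1994.
May has 31 days — 30 days to the end of May leaves 113.
June has 30 days (83 left).
July has 31 days (52 left).
August has 31 days (21 left).
21 days into September → 21 September 1994.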